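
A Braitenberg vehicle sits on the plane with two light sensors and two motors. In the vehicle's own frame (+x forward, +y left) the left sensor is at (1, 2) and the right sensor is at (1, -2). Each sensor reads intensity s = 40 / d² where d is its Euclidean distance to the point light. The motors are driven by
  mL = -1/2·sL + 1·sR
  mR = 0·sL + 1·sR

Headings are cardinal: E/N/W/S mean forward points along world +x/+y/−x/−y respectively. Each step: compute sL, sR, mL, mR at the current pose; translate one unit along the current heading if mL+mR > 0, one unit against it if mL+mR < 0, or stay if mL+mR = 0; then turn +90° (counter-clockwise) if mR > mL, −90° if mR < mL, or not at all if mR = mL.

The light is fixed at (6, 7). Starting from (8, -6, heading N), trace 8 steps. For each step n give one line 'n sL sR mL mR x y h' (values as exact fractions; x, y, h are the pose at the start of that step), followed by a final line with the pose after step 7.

0 5/18 1/4 1/9 1/4 8 -6 N
1 40/197 40/101 5860/19897 40/101 8 -5 W
2 20/89 4/17 186/1513 4/17 7 -5 S
3 8/25 40/229 84/5725 40/229 7 -6 E
4 5/18 1/4 1/9 1/4 8 -6 N
5 40/197 40/101 5860/19897 40/101 8 -5 W
6 20/89 4/17 186/1513 4/17 7 -5 S
7 8/25 40/229 84/5725 40/229 7 -6 E
final 8 -6 N

n=0: pose=(8,-6,N); sL=5/18, sR=1/4; mL=1/9, mR=1/4; mL+mR=13/36 → advance +1; mR−mL=5/36 → turn +1·90°
n=1: pose=(8,-5,W); sL=40/197, sR=40/101; mL=5860/19897, mR=40/101; mL+mR=13740/19897 → advance +1; mR−mL=20/197 → turn +1·90°
n=2: pose=(7,-5,S); sL=20/89, sR=4/17; mL=186/1513, mR=4/17; mL+mR=542/1513 → advance +1; mR−mL=10/89 → turn +1·90°
n=3: pose=(7,-6,E); sL=8/25, sR=40/229; mL=84/5725, mR=40/229; mL+mR=1084/5725 → advance +1; mR−mL=4/25 → turn +1·90°
n=4: pose=(8,-6,N); sL=5/18, sR=1/4; mL=1/9, mR=1/4; mL+mR=13/36 → advance +1; mR−mL=5/36 → turn +1·90°
n=5: pose=(8,-5,W); sL=40/197, sR=40/101; mL=5860/19897, mR=40/101; mL+mR=13740/19897 → advance +1; mR−mL=20/197 → turn +1·90°
n=6: pose=(7,-5,S); sL=20/89, sR=4/17; mL=186/1513, mR=4/17; mL+mR=542/1513 → advance +1; mR−mL=10/89 → turn +1·90°
n=7: pose=(7,-6,E); sL=8/25, sR=40/229; mL=84/5725, mR=40/229; mL+mR=1084/5725 → advance +1; mR−mL=4/25 → turn +1·90°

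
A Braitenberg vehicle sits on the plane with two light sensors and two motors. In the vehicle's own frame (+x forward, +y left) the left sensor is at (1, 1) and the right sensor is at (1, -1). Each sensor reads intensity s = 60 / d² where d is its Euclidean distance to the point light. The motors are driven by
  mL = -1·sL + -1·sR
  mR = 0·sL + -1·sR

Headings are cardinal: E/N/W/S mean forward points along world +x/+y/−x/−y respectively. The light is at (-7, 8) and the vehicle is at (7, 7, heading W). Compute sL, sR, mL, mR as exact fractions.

60/173 60/169 -20520/29237 -60/169

left sensor world pos  = (6, 6); dL² = 173
right sensor world pos = (6, 8); dR² = 169
sL = 60/173 = 60/173
sR = 60/169 = 60/169
mL = -1·sL + -1·sR = -20520/29237
mR = 0·sL + -1·sR = -60/169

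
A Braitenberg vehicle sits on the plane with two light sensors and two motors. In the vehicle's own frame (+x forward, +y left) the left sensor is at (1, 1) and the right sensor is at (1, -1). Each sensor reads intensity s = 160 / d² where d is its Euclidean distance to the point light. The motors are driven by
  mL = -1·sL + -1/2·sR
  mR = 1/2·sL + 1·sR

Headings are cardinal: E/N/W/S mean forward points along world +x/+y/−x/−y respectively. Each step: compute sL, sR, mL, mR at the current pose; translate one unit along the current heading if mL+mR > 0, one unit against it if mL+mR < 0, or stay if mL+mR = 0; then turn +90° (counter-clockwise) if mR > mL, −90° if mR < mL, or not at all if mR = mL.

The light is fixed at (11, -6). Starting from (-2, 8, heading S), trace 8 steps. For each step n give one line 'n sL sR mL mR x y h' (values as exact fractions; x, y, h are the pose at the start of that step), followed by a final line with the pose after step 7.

n=0: pose=(-2,8,S); sL=160/313, sR=32/73; mL=-16688/22849, mR=15856/22849; mL+mR=-832/22849 → advance -1; mR−mL=32544/22849 → turn +1·90°
n=1: pose=(-2,9,E); sL=2/5, sR=8/17; mL=-54/85, mR=57/85; mL+mR=3/85 → advance +1; mR−mL=111/85 → turn +1·90°
n=2: pose=(-1,9,N); sL=32/85, sR=160/377; mL=-18864/32045, mR=19632/32045; mL+mR=768/32045 → advance +1; mR−mL=38496/32045 → turn +1·90°
n=3: pose=(-1,10,W); sL=80/197, sR=80/229; mL=-26200/45113, mR=24920/45113; mL+mR=-1280/45113 → advance -1; mR−mL=51120/45113 → turn +1·90°
n=4: pose=(0,10,S); sL=32/65, sR=160/369; mL=-17008/23985, mR=16304/23985; mL+mR=-704/23985 → advance -1; mR−mL=11104/7995 → turn +1·90°
n=5: pose=(0,11,E); sL=20/53, sR=40/89; mL=-2840/4717, mR=3010/4717; mL+mR=170/4717 → advance +1; mR−mL=5850/4717 → turn +1·90°
n=6: pose=(1,11,N); sL=32/89, sR=32/81; mL=-4016/7209, mR=4144/7209; mL+mR=128/7209 → advance +1; mR−mL=2720/2403 → turn +1·90°
n=7: pose=(1,12,W); sL=16/41, sR=80/241; mL=-5496/9881, mR=5208/9881; mL+mR=-288/9881 → advance -1; mR−mL=10704/9881 → turn +1·90°

0 160/313 32/73 -16688/22849 15856/22849 -2 8 S
1 2/5 8/17 -54/85 57/85 -2 9 E
2 32/85 160/377 -18864/32045 19632/32045 -1 9 N
3 80/197 80/229 -26200/45113 24920/45113 -1 10 W
4 32/65 160/369 -17008/23985 16304/23985 0 10 S
5 20/53 40/89 -2840/4717 3010/4717 0 11 E
6 32/89 32/81 -4016/7209 4144/7209 1 11 N
7 16/41 80/241 -5496/9881 5208/9881 1 12 W
final 2 12 S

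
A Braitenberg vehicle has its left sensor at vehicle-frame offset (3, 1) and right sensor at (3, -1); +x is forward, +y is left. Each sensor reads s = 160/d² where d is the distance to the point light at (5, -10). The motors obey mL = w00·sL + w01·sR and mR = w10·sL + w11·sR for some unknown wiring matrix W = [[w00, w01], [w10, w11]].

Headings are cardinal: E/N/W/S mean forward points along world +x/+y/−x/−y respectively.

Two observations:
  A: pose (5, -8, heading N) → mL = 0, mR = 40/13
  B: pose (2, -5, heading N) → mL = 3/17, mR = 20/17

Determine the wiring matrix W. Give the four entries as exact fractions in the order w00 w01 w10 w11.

-1/2 1/2 0 1/2

obs A: pose=(5,-8,N) → sL=80/13, sR=80/13, mL=0, mR=40/13
obs B: pose=(2,-5,N) → sL=2, sR=40/17, mL=3/17, mR=20/17
sensor matrix S = [[80/13, 80/13], [2, 40/17]]; det S = 480/221
solve [mL_A; mL_B] = S·[w00; w01] and [mR_A; mR_B] = S·[w10; w11]:
  w00 = -1/2, w01 = 1/2, w10 = 0, w11 = 1/2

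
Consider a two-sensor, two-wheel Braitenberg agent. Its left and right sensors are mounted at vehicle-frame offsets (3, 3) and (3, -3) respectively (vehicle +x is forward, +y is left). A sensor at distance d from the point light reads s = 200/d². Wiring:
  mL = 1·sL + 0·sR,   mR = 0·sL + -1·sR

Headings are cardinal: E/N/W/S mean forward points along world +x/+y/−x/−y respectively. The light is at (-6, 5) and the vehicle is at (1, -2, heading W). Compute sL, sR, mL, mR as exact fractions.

left sensor world pos  = (-2, -5); dL² = 116
right sensor world pos = (-2, 1); dR² = 32
sL = 200/116 = 50/29
sR = 200/32 = 25/4
mL = 1·sL + 0·sR = 50/29
mR = 0·sL + -1·sR = -25/4

50/29 25/4 50/29 -25/4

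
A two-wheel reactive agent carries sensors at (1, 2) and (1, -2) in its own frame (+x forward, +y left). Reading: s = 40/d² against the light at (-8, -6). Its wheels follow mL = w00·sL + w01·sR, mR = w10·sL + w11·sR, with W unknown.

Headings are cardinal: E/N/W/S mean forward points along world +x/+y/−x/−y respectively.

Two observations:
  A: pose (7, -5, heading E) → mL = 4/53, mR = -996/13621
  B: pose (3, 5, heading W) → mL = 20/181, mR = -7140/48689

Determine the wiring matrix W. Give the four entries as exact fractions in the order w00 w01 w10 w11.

1/2 0 -1 1/2

obs A: pose=(7,-5,E) → sL=8/53, sR=40/257, mL=4/53, mR=-996/13621
obs B: pose=(3,5,W) → sL=40/181, sR=40/269, mL=20/181, mR=-7140/48689
sensor matrix S = [[8/53, 40/257], [40/181, 40/269]]; det S = -7925760/663192869
solve [mL_A; mL_B] = S·[w00; w01] and [mR_A; mR_B] = S·[w10; w11]:
  w00 = 1/2, w01 = 0, w10 = -1, w11 = 1/2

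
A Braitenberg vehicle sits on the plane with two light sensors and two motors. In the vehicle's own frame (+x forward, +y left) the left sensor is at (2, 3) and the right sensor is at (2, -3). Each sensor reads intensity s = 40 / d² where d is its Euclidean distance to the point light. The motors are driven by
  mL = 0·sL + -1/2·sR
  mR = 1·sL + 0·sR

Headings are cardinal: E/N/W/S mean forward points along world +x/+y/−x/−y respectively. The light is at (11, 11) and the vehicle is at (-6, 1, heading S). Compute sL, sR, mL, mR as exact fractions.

left sensor world pos  = (-3, -1); dL² = 340
right sensor world pos = (-9, -1); dR² = 544
sL = 40/340 = 2/17
sR = 40/544 = 5/68
mL = 0·sL + -1/2·sR = -5/136
mR = 1·sL + 0·sR = 2/17

2/17 5/68 -5/136 2/17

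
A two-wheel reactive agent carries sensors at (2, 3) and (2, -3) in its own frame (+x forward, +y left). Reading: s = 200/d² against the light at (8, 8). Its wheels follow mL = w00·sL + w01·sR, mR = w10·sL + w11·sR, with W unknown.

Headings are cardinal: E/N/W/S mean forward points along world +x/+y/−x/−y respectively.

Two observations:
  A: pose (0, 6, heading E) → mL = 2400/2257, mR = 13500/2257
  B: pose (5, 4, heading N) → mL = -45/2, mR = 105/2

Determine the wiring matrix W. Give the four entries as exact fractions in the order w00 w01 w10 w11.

obs A: pose=(0,6,E) → sL=200/37, sR=200/61, mL=2400/2257, mR=13500/2257
obs B: pose=(5,4,N) → sL=5, sR=50, mL=-45/2, mR=105/2
sensor matrix S = [[200/37, 200/61], [5, 50]]; det S = 573000/2257
solve [mL_A; mL_B] = S·[w00; w01] and [mR_A; mR_B] = S·[w10; w11]:
  w00 = 1/2, w01 = -1/2, w10 = 1/2, w11 = 1

1/2 -1/2 1/2 1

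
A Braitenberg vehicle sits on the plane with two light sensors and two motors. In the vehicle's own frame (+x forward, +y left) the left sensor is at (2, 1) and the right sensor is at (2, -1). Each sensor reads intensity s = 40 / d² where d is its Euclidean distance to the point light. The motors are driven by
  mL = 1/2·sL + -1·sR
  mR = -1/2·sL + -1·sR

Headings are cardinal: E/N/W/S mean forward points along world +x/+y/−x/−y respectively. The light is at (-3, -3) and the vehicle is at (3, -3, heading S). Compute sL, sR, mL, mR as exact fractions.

left sensor world pos  = (4, -5); dL² = 53
right sensor world pos = (2, -5); dR² = 29
sL = 40/53 = 40/53
sR = 40/29 = 40/29
mL = 1/2·sL + -1·sR = -1540/1537
mR = -1/2·sL + -1·sR = -2700/1537

40/53 40/29 -1540/1537 -2700/1537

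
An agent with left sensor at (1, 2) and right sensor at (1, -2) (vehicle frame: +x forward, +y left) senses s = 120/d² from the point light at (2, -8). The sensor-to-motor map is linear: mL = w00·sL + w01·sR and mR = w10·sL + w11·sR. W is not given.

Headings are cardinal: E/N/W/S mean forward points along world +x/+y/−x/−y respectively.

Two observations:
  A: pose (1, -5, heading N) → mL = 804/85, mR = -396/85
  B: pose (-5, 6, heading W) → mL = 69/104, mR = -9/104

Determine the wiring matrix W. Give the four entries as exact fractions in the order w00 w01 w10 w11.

1/2 1 1/2 -1

obs A: pose=(1,-5,N) → sL=24/5, sR=120/17, mL=804/85, mR=-396/85
obs B: pose=(-5,6,W) → sL=15/26, sR=3/8, mL=69/104, mR=-9/104
sensor matrix S = [[24/5, 120/17], [15/26, 3/8]]; det S = -2511/1105
solve [mL_A; mL_B] = S·[w00; w01] and [mR_A; mR_B] = S·[w10; w11]:
  w00 = 1/2, w01 = 1, w10 = 1/2, w11 = -1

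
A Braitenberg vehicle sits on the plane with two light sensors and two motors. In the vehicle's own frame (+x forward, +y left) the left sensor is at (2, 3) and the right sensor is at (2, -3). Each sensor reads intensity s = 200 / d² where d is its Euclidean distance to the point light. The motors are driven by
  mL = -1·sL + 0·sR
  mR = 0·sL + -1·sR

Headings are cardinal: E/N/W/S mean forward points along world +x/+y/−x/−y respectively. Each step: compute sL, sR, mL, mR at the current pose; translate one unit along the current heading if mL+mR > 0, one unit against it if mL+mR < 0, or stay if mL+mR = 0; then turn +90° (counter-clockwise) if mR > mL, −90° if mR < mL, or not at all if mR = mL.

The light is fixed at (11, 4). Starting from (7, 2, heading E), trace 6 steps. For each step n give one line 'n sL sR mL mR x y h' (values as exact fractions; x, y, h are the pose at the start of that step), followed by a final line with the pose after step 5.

0 40 200/29 -40 -200/29 7 2 E
1 25/8 50 -25/8 -50 6 2 N
2 200/9 40/9 -200/9 -40/9 6 1 E
3 100/41 20 -100/41 -20 5 1 N
4 200/17 40/13 -200/17 -40/13 5 0 E
5 25/13 10 -25/13 -10 4 0 N
final 4 -1 E

n=0: pose=(7,2,E); sL=40, sR=200/29; mL=-40, mR=-200/29; mL+mR=-1360/29 → advance -1; mR−mL=960/29 → turn +1·90°
n=1: pose=(6,2,N); sL=25/8, sR=50; mL=-25/8, mR=-50; mL+mR=-425/8 → advance -1; mR−mL=-375/8 → turn -1·90°
n=2: pose=(6,1,E); sL=200/9, sR=40/9; mL=-200/9, mR=-40/9; mL+mR=-80/3 → advance -1; mR−mL=160/9 → turn +1·90°
n=3: pose=(5,1,N); sL=100/41, sR=20; mL=-100/41, mR=-20; mL+mR=-920/41 → advance -1; mR−mL=-720/41 → turn -1·90°
n=4: pose=(5,0,E); sL=200/17, sR=40/13; mL=-200/17, mR=-40/13; mL+mR=-3280/221 → advance -1; mR−mL=1920/221 → turn +1·90°
n=5: pose=(4,0,N); sL=25/13, sR=10; mL=-25/13, mR=-10; mL+mR=-155/13 → advance -1; mR−mL=-105/13 → turn -1·90°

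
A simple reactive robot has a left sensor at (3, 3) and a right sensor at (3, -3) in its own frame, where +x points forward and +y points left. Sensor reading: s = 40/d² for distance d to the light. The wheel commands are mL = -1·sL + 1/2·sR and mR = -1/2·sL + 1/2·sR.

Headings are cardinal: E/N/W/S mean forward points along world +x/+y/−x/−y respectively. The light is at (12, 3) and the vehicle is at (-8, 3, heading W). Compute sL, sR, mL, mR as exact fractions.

20/269 20/269 -10/269 0

left sensor world pos  = (-11, 0); dL² = 538
right sensor world pos = (-11, 6); dR² = 538
sL = 40/538 = 20/269
sR = 40/538 = 20/269
mL = -1·sL + 1/2·sR = -10/269
mR = -1/2·sL + 1/2·sR = 0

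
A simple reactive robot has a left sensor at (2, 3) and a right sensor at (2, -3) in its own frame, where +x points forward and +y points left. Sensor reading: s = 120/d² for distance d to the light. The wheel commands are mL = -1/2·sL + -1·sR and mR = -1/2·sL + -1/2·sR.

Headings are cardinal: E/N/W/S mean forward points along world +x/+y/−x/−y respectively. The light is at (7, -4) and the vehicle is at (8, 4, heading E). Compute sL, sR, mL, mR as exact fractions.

left sensor world pos  = (10, 7); dL² = 130
right sensor world pos = (10, 1); dR² = 34
sL = 120/130 = 12/13
sR = 120/34 = 60/17
mL = -1/2·sL + -1·sR = -882/221
mR = -1/2·sL + -1/2·sR = -492/221

12/13 60/17 -882/221 -492/221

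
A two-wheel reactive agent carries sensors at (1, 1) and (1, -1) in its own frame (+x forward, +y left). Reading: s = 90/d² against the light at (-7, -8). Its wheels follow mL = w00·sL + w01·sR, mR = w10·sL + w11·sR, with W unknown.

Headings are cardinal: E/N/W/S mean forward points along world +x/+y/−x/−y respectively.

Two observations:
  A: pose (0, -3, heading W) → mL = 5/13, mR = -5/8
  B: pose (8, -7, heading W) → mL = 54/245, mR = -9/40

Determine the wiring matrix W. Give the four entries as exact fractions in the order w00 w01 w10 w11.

obs A: pose=(0,-3,W) → sL=45/26, sR=5/4, mL=5/13, mR=-5/8
obs B: pose=(8,-7,W) → sL=45/98, sR=9/20, mL=54/245, mR=-9/40
sensor matrix S = [[45/26, 5/4], [45/98, 9/20]]; det S = 261/1274
solve [mL_A; mL_B] = S·[w00; w01] and [mR_A; mR_B] = S·[w10; w11]:
  w00 = -1/2, w01 = 1, w10 = 0, w11 = -1/2

-1/2 1 0 -1/2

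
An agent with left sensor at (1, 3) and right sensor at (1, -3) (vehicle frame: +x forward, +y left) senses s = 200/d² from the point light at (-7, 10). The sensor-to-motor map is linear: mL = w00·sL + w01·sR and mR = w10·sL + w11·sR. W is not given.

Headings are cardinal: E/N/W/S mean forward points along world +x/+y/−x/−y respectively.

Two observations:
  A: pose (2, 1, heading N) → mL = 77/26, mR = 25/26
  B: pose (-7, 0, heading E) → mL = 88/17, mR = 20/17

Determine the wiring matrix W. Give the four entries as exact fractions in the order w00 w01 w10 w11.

obs A: pose=(2,1,N) → sL=2, sR=25/26, mL=77/26, mR=25/26
obs B: pose=(-7,0,E) → sL=4, sR=20/17, mL=88/17, mR=20/17
sensor matrix S = [[2, 25/26], [4, 20/17]]; det S = -330/221
solve [mL_A; mL_B] = S·[w00; w01] and [mR_A; mR_B] = S·[w10; w11]:
  w00 = 1, w01 = 1, w10 = 0, w11 = 1

1 1 0 1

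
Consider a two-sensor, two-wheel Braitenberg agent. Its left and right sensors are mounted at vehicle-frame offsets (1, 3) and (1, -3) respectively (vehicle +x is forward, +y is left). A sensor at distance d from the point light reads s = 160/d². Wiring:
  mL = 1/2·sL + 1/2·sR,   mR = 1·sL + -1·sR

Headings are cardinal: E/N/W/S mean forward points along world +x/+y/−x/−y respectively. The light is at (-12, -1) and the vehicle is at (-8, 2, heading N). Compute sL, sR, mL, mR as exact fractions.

left sensor world pos  = (-11, 3); dL² = 17
right sensor world pos = (-5, 3); dR² = 65
sL = 160/17 = 160/17
sR = 160/65 = 32/13
mL = 1/2·sL + 1/2·sR = 1312/221
mR = 1·sL + -1·sR = 1536/221

160/17 32/13 1312/221 1536/221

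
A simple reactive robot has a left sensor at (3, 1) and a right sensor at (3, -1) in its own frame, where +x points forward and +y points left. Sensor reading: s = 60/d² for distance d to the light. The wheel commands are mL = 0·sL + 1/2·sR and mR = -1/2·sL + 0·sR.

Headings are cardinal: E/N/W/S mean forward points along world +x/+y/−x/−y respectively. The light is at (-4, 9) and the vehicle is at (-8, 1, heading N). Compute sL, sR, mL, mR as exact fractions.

left sensor world pos  = (-9, 4); dL² = 50
right sensor world pos = (-7, 4); dR² = 34
sL = 60/50 = 6/5
sR = 60/34 = 30/17
mL = 0·sL + 1/2·sR = 15/17
mR = -1/2·sL + 0·sR = -3/5

6/5 30/17 15/17 -3/5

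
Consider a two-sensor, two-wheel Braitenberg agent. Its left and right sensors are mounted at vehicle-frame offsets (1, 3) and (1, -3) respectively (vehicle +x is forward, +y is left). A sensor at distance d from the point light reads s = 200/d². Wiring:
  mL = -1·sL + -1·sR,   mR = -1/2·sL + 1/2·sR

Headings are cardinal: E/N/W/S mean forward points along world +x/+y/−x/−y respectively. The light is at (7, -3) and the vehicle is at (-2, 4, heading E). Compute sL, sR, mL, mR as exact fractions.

50/41 5/2 -305/82 105/164

left sensor world pos  = (-1, 7); dL² = 164
right sensor world pos = (-1, 1); dR² = 80
sL = 200/164 = 50/41
sR = 200/80 = 5/2
mL = -1·sL + -1·sR = -305/82
mR = -1/2·sL + 1/2·sR = 105/164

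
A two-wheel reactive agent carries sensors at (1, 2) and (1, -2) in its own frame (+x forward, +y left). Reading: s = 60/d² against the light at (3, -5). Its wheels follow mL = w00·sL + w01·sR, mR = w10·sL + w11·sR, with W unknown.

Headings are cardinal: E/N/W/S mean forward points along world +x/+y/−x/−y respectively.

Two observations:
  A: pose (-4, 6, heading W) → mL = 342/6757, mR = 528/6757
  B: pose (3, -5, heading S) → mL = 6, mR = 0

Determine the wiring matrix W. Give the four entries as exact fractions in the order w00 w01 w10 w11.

-1/2 1 1/2 -1/2

obs A: pose=(-4,6,W) → sL=12/29, sR=60/233, mL=342/6757, mR=528/6757
obs B: pose=(3,-5,S) → sL=12, sR=12, mL=6, mR=0
sensor matrix S = [[12/29, 60/233], [12, 12]]; det S = 12672/6757
solve [mL_A; mL_B] = S·[w00; w01] and [mR_A; mR_B] = S·[w10; w11]:
  w00 = -1/2, w01 = 1, w10 = 1/2, w11 = -1/2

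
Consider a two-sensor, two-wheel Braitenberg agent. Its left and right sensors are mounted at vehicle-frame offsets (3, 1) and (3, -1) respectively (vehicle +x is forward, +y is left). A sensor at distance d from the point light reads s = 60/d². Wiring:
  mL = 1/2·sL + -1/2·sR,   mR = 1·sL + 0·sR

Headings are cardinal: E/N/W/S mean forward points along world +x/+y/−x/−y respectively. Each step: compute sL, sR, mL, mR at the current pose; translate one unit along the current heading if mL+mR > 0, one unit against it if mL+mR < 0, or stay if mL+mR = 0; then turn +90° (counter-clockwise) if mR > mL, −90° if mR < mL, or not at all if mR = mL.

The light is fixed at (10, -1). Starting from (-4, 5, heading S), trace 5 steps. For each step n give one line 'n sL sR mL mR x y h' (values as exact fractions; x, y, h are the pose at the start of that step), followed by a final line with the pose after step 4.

n=0: pose=(-4,5,S); sL=30/89, sR=10/39; mL=140/3471, mR=30/89; mL+mR=1310/3471 → advance +1; mR−mL=1030/3471 → turn +1·90°
n=1: pose=(-4,4,E); sL=60/157, sR=60/137; mL=-600/21509, mR=60/157; mL+mR=7620/21509 → advance +1; mR−mL=8820/21509 → turn +1·90°
n=2: pose=(-3,4,N); sL=3/13, sR=15/52; mL=-3/104, mR=3/13; mL+mR=21/104 → advance +1; mR−mL=27/104 → turn +1·90°
n=3: pose=(-3,5,W); sL=60/281, sR=12/61; mL=144/17141, mR=60/281; mL+mR=3804/17141 → advance +1; mR−mL=3516/17141 → turn +1·90°
n=4: pose=(-4,5,S); sL=30/89, sR=10/39; mL=140/3471, mR=30/89; mL+mR=1310/3471 → advance +1; mR−mL=1030/3471 → turn +1·90°

0 30/89 10/39 140/3471 30/89 -4 5 S
1 60/157 60/137 -600/21509 60/157 -4 4 E
2 3/13 15/52 -3/104 3/13 -3 4 N
3 60/281 12/61 144/17141 60/281 -3 5 W
4 30/89 10/39 140/3471 30/89 -4 5 S
final -4 4 E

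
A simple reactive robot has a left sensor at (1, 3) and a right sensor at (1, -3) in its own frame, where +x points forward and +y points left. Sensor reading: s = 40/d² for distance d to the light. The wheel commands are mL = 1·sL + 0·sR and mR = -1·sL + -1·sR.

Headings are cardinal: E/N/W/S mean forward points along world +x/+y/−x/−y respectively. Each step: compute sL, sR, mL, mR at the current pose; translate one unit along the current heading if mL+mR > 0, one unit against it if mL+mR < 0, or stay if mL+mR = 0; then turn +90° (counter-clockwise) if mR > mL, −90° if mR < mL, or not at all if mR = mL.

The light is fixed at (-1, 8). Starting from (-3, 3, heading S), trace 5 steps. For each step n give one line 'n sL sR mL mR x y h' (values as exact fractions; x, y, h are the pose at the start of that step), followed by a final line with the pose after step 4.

0 40/37 40/61 40/37 -3920/2257 -3 3 S
1 20/29 4 20/29 -136/29 -3 4 W
2 8/5 40/13 8/5 -304/65 -2 4 N
3 10 5/8 10 -85/8 -2 3 E
4 40/37 40/61 40/37 -3920/2257 -3 3 S
final -3 4 W

n=0: pose=(-3,3,S); sL=40/37, sR=40/61; mL=40/37, mR=-3920/2257; mL+mR=-40/61 → advance -1; mR−mL=-6360/2257 → turn -1·90°
n=1: pose=(-3,4,W); sL=20/29, sR=4; mL=20/29, mR=-136/29; mL+mR=-4 → advance -1; mR−mL=-156/29 → turn -1·90°
n=2: pose=(-2,4,N); sL=8/5, sR=40/13; mL=8/5, mR=-304/65; mL+mR=-40/13 → advance -1; mR−mL=-408/65 → turn -1·90°
n=3: pose=(-2,3,E); sL=10, sR=5/8; mL=10, mR=-85/8; mL+mR=-5/8 → advance -1; mR−mL=-165/8 → turn -1·90°
n=4: pose=(-3,3,S); sL=40/37, sR=40/61; mL=40/37, mR=-3920/2257; mL+mR=-40/61 → advance -1; mR−mL=-6360/2257 → turn -1·90°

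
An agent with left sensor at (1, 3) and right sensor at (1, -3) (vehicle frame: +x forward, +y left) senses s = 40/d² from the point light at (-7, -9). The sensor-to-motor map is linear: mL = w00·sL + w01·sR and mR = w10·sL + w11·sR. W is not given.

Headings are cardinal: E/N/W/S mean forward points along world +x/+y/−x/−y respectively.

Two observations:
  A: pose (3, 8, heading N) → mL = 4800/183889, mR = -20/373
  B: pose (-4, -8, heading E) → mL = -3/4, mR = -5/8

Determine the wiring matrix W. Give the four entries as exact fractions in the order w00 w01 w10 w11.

obs A: pose=(3,8,N) → sL=40/373, sR=40/493, mL=4800/183889, mR=-20/373
obs B: pose=(-4,-8,E) → sL=5/4, sR=2, mL=-3/4, mR=-5/8
sensor matrix S = [[40/373, 40/493], [5/4, 2]]; det S = 20790/183889
solve [mL_A; mL_B] = S·[w00; w01] and [mR_A; mR_B] = S·[w10; w11]:
  w00 = 1, w01 = -1, w10 = -1/2, w11 = 0

1 -1 -1/2 0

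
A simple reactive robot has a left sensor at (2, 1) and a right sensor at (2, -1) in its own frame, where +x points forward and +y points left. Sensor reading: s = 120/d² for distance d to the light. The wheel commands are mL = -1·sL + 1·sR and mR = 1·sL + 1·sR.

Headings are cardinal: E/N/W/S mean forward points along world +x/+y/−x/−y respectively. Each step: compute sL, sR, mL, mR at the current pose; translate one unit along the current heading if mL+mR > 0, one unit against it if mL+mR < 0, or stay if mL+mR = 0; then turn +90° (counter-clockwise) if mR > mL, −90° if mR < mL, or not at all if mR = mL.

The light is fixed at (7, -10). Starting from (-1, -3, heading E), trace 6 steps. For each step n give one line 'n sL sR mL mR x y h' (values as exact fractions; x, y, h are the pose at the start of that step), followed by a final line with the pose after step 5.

n=0: pose=(-1,-3,E); sL=6/5, sR=5/3; mL=7/15, mR=43/15; mL+mR=10/3 → advance +1; mR−mL=12/5 → turn +1·90°
n=1: pose=(0,-3,N); sL=24/29, sR=40/39; mL=224/1131, mR=2096/1131; mL+mR=80/39 → advance +1; mR−mL=48/29 → turn +1·90°
n=2: pose=(0,-2,W); sL=12/13, sR=20/27; mL=-64/351, mR=584/351; mL+mR=40/27 → advance +1; mR−mL=24/13 → turn +1·90°
n=3: pose=(-1,-2,S); sL=24/17, sR=40/39; mL=-256/663, mR=1616/663; mL+mR=80/39 → advance +1; mR−mL=48/17 → turn +1·90°
n=4: pose=(-1,-3,E); sL=6/5, sR=5/3; mL=7/15, mR=43/15; mL+mR=10/3 → advance +1; mR−mL=12/5 → turn +1·90°
n=5: pose=(0,-3,N); sL=24/29, sR=40/39; mL=224/1131, mR=2096/1131; mL+mR=80/39 → advance +1; mR−mL=48/29 → turn +1·90°

0 6/5 5/3 7/15 43/15 -1 -3 E
1 24/29 40/39 224/1131 2096/1131 0 -3 N
2 12/13 20/27 -64/351 584/351 0 -2 W
3 24/17 40/39 -256/663 1616/663 -1 -2 S
4 6/5 5/3 7/15 43/15 -1 -3 E
5 24/29 40/39 224/1131 2096/1131 0 -3 N
final 0 -2 W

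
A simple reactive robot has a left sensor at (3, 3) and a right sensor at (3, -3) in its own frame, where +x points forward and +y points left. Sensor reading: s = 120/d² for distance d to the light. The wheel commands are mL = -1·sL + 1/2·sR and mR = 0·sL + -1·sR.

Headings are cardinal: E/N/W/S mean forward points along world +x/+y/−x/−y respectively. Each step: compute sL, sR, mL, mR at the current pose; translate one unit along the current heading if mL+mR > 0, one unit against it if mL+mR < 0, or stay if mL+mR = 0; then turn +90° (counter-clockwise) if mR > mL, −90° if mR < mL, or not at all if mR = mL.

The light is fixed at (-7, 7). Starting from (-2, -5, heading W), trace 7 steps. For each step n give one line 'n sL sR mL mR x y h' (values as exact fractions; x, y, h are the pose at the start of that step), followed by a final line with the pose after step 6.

0 120/229 24/17 708/3893 -24/17 -2 -5 W
1 4/3 20/27 -26/27 -20/27 -1 -5 N
2 24/53 120/109 564/5777 -120/109 -1 -6 W
3 30/29 3/5 -213/290 -3/5 0 -6 N
4 24/61 120/137 372/8357 -120/137 0 -7 W
5 60/73 60/121 -5070/8833 -60/121 1 -7 N
6 120/349 120/169 660/58981 -120/169 1 -8 W
final 2 -8 N

n=0: pose=(-2,-5,W); sL=120/229, sR=24/17; mL=708/3893, mR=-24/17; mL+mR=-4788/3893 → advance -1; mR−mL=-6204/3893 → turn -1·90°
n=1: pose=(-1,-5,N); sL=4/3, sR=20/27; mL=-26/27, mR=-20/27; mL+mR=-46/27 → advance -1; mR−mL=2/9 → turn +1·90°
n=2: pose=(-1,-6,W); sL=24/53, sR=120/109; mL=564/5777, mR=-120/109; mL+mR=-5796/5777 → advance -1; mR−mL=-6924/5777 → turn -1·90°
n=3: pose=(0,-6,N); sL=30/29, sR=3/5; mL=-213/290, mR=-3/5; mL+mR=-387/290 → advance -1; mR−mL=39/290 → turn +1·90°
n=4: pose=(0,-7,W); sL=24/61, sR=120/137; mL=372/8357, mR=-120/137; mL+mR=-6948/8357 → advance -1; mR−mL=-7692/8357 → turn -1·90°
n=5: pose=(1,-7,N); sL=60/73, sR=60/121; mL=-5070/8833, mR=-60/121; mL+mR=-9450/8833 → advance -1; mR−mL=690/8833 → turn +1·90°
n=6: pose=(1,-8,W); sL=120/349, sR=120/169; mL=660/58981, mR=-120/169; mL+mR=-41220/58981 → advance -1; mR−mL=-42540/58981 → turn -1·90°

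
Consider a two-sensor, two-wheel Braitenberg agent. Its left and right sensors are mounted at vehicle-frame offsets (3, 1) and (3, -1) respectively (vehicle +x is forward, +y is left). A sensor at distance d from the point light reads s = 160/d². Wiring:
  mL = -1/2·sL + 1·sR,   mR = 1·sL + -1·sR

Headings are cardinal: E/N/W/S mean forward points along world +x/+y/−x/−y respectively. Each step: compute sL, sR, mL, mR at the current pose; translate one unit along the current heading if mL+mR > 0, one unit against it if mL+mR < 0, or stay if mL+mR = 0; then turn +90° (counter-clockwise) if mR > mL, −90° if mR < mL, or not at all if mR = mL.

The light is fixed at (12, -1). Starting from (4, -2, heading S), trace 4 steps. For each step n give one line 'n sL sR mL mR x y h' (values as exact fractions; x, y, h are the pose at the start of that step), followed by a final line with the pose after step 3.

0 32/13 160/97 528/1261 1024/1261 4 -2 S
1 80/13 80/17 360/221 320/221 4 -3 E
2 160/61 160/89 2640/5429 4480/5429 5 -3 S
3 8 5 1 3 5 -4 E
final 6 -4 N

n=0: pose=(4,-2,S); sL=32/13, sR=160/97; mL=528/1261, mR=1024/1261; mL+mR=16/13 → advance +1; mR−mL=496/1261 → turn +1·90°
n=1: pose=(4,-3,E); sL=80/13, sR=80/17; mL=360/221, mR=320/221; mL+mR=40/13 → advance +1; mR−mL=-40/221 → turn -1·90°
n=2: pose=(5,-3,S); sL=160/61, sR=160/89; mL=2640/5429, mR=4480/5429; mL+mR=80/61 → advance +1; mR−mL=1840/5429 → turn +1·90°
n=3: pose=(5,-4,E); sL=8, sR=5; mL=1, mR=3; mL+mR=4 → advance +1; mR−mL=2 → turn +1·90°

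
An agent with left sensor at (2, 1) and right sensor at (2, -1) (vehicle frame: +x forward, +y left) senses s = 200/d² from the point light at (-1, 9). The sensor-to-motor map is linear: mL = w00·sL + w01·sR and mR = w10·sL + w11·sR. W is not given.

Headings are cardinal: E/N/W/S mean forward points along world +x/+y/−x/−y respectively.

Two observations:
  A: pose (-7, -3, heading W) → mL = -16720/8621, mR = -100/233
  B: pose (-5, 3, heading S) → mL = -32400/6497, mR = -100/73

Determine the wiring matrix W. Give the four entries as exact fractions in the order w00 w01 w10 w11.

obs A: pose=(-7,-3,W) → sL=200/233, sR=40/37, mL=-16720/8621, mR=-100/233
obs B: pose=(-5,3,S) → sL=200/73, sR=200/89, mL=-32400/6497, mR=-100/73
sensor matrix S = [[200/233, 40/37], [200/73, 200/89]]; det S = -57856000/56010637
solve [mL_A; mL_B] = S·[w00; w01] and [mR_A; mR_B] = S·[w10; w11]:
  w00 = -1, w01 = -1, w10 = -1/2, w11 = 0

-1 -1 -1/2 0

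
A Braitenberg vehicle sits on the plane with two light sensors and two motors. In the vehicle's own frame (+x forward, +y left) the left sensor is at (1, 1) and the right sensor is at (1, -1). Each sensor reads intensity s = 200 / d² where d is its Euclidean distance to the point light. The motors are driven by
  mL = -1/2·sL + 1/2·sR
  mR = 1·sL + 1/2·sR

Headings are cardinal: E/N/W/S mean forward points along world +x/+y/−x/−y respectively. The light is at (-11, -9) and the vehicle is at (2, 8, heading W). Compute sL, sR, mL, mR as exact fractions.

1/2 50/117 -17/468 167/234

left sensor world pos  = (1, 7); dL² = 400
right sensor world pos = (1, 9); dR² = 468
sL = 200/400 = 1/2
sR = 200/468 = 50/117
mL = -1/2·sL + 1/2·sR = -17/468
mR = 1·sL + 1/2·sR = 167/234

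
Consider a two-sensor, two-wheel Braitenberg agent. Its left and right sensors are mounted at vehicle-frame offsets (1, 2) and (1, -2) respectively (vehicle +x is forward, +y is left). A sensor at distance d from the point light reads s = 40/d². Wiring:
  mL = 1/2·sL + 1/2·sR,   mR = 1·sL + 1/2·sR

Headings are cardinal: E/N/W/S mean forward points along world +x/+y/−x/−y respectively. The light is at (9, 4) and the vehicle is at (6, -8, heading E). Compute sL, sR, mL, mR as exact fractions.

left sensor world pos  = (7, -6); dL² = 104
right sensor world pos = (7, -10); dR² = 200
sL = 40/104 = 5/13
sR = 40/200 = 1/5
mL = 1/2·sL + 1/2·sR = 19/65
mR = 1·sL + 1/2·sR = 63/130

5/13 1/5 19/65 63/130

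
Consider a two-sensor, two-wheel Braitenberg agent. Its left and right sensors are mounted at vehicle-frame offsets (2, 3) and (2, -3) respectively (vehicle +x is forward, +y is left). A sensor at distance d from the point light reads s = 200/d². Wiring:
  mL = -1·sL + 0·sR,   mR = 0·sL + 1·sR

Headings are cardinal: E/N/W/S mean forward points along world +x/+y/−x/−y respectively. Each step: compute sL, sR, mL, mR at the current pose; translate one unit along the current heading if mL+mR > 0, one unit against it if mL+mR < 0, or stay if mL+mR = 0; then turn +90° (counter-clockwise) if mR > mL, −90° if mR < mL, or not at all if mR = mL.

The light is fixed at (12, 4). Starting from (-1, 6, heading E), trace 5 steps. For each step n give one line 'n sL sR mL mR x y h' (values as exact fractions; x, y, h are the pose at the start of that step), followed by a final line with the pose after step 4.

0 100/73 100/61 -100/73 100/61 -1 6 E
1 200/241 200/97 -200/241 200/97 0 6 N
2 50/49 25/29 -50/49 25/29 0 7 W
3 40/13 200/197 -40/13 200/197 1 7 S
4 20/13 100/41 -20/13 100/41 1 8 E
final 2 8 N

n=0: pose=(-1,6,E); sL=100/73, sR=100/61; mL=-100/73, mR=100/61; mL+mR=1200/4453 → advance +1; mR−mL=13400/4453 → turn +1·90°
n=1: pose=(0,6,N); sL=200/241, sR=200/97; mL=-200/241, mR=200/97; mL+mR=28800/23377 → advance +1; mR−mL=67600/23377 → turn +1·90°
n=2: pose=(0,7,W); sL=50/49, sR=25/29; mL=-50/49, mR=25/29; mL+mR=-225/1421 → advance -1; mR−mL=2675/1421 → turn +1·90°
n=3: pose=(1,7,S); sL=40/13, sR=200/197; mL=-40/13, mR=200/197; mL+mR=-5280/2561 → advance -1; mR−mL=10480/2561 → turn +1·90°
n=4: pose=(1,8,E); sL=20/13, sR=100/41; mL=-20/13, mR=100/41; mL+mR=480/533 → advance +1; mR−mL=2120/533 → turn +1·90°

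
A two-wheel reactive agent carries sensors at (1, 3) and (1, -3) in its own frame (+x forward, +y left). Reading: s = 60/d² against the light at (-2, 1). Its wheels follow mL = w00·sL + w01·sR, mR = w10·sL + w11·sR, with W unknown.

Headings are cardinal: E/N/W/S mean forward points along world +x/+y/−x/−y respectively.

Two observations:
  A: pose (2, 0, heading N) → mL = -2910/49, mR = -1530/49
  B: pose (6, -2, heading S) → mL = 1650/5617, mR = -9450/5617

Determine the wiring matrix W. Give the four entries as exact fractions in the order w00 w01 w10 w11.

obs A: pose=(2,0,N) → sL=60, sR=60/49, mL=-2910/49, mR=-1530/49
obs B: pose=(6,-2,S) → sL=60/137, sR=60/41, mL=1650/5617, mR=-9450/5617
sensor matrix S = [[60, 60/49], [60/137, 60/41]]; det S = 24019200/275233
solve [mL_A; mL_B] = S·[w00; w01] and [mR_A; mR_B] = S·[w10; w11]:
  w00 = -1, w01 = 1/2, w10 = -1/2, w11 = -1

-1 1/2 -1/2 -1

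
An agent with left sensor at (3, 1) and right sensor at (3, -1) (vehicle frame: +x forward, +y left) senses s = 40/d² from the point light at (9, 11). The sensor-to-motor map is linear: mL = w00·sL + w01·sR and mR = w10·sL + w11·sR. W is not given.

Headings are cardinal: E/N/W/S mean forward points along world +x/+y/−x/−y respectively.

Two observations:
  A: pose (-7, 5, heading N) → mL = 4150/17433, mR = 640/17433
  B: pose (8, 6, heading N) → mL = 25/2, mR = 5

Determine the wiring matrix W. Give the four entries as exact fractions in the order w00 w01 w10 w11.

obs A: pose=(-7,5,N) → sL=20/149, sR=20/117, mL=4150/17433, mR=640/17433
obs B: pose=(8,6,N) → sL=5, sR=10, mL=25/2, mR=5
sensor matrix S = [[20/149, 20/117], [5, 10]]; det S = 8500/17433
solve [mL_A; mL_B] = S·[w00; w01] and [mR_A; mR_B] = S·[w10; w11]:
  w00 = 1/2, w01 = 1, w10 = -1, w11 = 1

1/2 1 -1 1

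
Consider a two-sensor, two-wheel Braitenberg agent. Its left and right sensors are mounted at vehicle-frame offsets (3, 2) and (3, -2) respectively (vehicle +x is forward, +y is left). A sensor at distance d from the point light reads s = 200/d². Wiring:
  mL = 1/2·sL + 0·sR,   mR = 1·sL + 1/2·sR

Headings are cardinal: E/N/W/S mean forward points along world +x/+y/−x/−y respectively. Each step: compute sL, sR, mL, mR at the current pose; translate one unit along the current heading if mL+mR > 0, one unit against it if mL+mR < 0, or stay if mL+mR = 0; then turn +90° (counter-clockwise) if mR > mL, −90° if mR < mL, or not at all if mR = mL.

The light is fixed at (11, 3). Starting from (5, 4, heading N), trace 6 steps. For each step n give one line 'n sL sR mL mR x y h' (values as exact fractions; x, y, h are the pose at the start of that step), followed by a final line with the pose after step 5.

n=0: pose=(5,4,N); sL=5/2, sR=25/4; mL=5/4, mR=45/8; mL+mR=55/8 → advance +1; mR−mL=35/8 → turn +1·90°
n=1: pose=(5,5,W); sL=200/81, sR=200/97; mL=100/81, mR=27500/7857; mL+mR=12400/2619 → advance +1; mR−mL=17800/7857 → turn +1·90°
n=2: pose=(4,5,S); sL=100/13, sR=100/41; mL=50/13, mR=4750/533; mL+mR=6800/533 → advance +1; mR−mL=2700/533 → turn +1·90°
n=3: pose=(4,4,E); sL=8, sR=200/17; mL=4, mR=236/17; mL+mR=304/17 → advance +1; mR−mL=168/17 → turn +1·90°
n=4: pose=(5,4,N); sL=5/2, sR=25/4; mL=5/4, mR=45/8; mL+mR=55/8 → advance +1; mR−mL=35/8 → turn +1·90°
n=5: pose=(5,5,W); sL=200/81, sR=200/97; mL=100/81, mR=27500/7857; mL+mR=12400/2619 → advance +1; mR−mL=17800/7857 → turn +1·90°

0 5/2 25/4 5/4 45/8 5 4 N
1 200/81 200/97 100/81 27500/7857 5 5 W
2 100/13 100/41 50/13 4750/533 4 5 S
3 8 200/17 4 236/17 4 4 E
4 5/2 25/4 5/4 45/8 5 4 N
5 200/81 200/97 100/81 27500/7857 5 5 W
final 4 5 S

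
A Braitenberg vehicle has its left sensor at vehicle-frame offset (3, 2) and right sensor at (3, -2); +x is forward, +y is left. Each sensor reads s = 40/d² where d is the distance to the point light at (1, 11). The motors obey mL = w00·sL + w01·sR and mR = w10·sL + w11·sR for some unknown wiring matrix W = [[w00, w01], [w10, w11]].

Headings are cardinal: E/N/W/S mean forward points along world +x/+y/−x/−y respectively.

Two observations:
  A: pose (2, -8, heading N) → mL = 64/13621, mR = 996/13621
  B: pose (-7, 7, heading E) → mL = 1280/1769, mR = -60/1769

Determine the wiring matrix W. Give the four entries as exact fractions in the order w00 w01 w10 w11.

1 -1 -1/2 1

obs A: pose=(2,-8,N) → sL=40/257, sR=8/53, mL=64/13621, mR=996/13621
obs B: pose=(-7,7,E) → sL=40/29, sR=40/61, mL=1280/1769, mR=-60/1769
sensor matrix S = [[40/257, 8/53], [40/29, 40/61]]; det S = -2557440/24095549
solve [mL_A; mL_B] = S·[w00; w01] and [mR_A; mR_B] = S·[w10; w11]:
  w00 = 1, w01 = -1, w10 = -1/2, w11 = 1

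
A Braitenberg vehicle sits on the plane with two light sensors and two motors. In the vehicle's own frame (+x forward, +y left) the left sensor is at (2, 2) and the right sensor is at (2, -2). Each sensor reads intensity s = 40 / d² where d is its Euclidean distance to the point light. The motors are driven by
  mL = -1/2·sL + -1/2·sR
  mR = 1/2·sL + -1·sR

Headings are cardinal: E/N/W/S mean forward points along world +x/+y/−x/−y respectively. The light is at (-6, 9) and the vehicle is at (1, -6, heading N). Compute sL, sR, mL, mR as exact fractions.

20/97 4/25 -444/2425 -138/2425

left sensor world pos  = (-1, -4); dL² = 194
right sensor world pos = (3, -4); dR² = 250
sL = 40/194 = 20/97
sR = 40/250 = 4/25
mL = -1/2·sL + -1/2·sR = -444/2425
mR = 1/2·sL + -1·sR = -138/2425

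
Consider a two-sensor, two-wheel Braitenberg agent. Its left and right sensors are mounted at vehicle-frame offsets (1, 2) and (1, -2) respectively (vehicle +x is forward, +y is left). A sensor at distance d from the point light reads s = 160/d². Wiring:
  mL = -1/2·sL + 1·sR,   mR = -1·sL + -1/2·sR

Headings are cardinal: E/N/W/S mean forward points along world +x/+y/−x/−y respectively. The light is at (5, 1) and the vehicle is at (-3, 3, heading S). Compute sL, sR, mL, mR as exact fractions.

left sensor world pos  = (-1, 2); dL² = 37
right sensor world pos = (-5, 2); dR² = 101
sL = 160/37 = 160/37
sR = 160/101 = 160/101
mL = -1/2·sL + 1·sR = -2160/3737
mR = -1·sL + -1/2·sR = -19120/3737

160/37 160/101 -2160/3737 -19120/3737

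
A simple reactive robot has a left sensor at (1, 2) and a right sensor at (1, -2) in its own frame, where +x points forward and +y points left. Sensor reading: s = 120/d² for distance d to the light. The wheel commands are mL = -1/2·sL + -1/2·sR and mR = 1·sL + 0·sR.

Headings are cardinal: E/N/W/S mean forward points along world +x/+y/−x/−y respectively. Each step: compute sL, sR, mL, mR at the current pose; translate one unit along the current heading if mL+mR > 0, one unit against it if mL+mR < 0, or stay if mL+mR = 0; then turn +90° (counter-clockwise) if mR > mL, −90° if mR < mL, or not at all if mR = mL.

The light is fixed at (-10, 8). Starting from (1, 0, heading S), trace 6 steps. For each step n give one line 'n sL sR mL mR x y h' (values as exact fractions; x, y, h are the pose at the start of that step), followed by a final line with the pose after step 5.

0 12/25 20/27 -412/675 12/25 1 0 S
1 120/169 8/15 -1576/2535 120/169 1 1 E
2 15/17 15/29 -345/493 15/17 2 1 N
3 24/37 120/137 -3864/5069 24/37 2 2 W
4 60/137 12/17 -1332/2329 60/137 3 2 S
5 24/41 24/49 -1080/2009 24/41 3 3 E
final 4 3 N

n=0: pose=(1,0,S); sL=12/25, sR=20/27; mL=-412/675, mR=12/25; mL+mR=-88/675 → advance -1; mR−mL=736/675 → turn +1·90°
n=1: pose=(1,1,E); sL=120/169, sR=8/15; mL=-1576/2535, mR=120/169; mL+mR=224/2535 → advance +1; mR−mL=3376/2535 → turn +1·90°
n=2: pose=(2,1,N); sL=15/17, sR=15/29; mL=-345/493, mR=15/17; mL+mR=90/493 → advance +1; mR−mL=780/493 → turn +1·90°
n=3: pose=(2,2,W); sL=24/37, sR=120/137; mL=-3864/5069, mR=24/37; mL+mR=-576/5069 → advance -1; mR−mL=7152/5069 → turn +1·90°
n=4: pose=(3,2,S); sL=60/137, sR=12/17; mL=-1332/2329, mR=60/137; mL+mR=-312/2329 → advance -1; mR−mL=2352/2329 → turn +1·90°
n=5: pose=(3,3,E); sL=24/41, sR=24/49; mL=-1080/2009, mR=24/41; mL+mR=96/2009 → advance +1; mR−mL=2256/2009 → turn +1·90°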